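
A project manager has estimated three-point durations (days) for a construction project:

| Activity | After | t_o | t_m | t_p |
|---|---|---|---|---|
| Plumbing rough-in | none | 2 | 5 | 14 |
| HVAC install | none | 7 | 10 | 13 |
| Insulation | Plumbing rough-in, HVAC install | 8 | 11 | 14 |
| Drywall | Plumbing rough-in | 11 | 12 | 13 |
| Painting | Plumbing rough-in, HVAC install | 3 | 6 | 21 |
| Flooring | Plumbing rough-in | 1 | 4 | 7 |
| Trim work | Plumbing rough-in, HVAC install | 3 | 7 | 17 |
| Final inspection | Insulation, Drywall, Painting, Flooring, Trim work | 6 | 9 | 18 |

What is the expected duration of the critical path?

te_Plumbing rough-in = (2 + 4·5 + 14)/6 = 36/6 = 6
te_HVAC install = (7 + 4·10 + 13)/6 = 60/6 = 10
te_Insulation = (8 + 4·11 + 14)/6 = 66/6 = 11
te_Drywall = (11 + 4·12 + 13)/6 = 72/6 = 12
te_Painting = (3 + 4·6 + 21)/6 = 48/6 = 8
te_Flooring = (1 + 4·4 + 7)/6 = 24/6 = 4
te_Trim work = (3 + 4·7 + 17)/6 = 48/6 = 8
te_Final inspection = (6 + 4·9 + 18)/6 = 60/6 = 10

Forward pass:
ES_Plumbing rough-in = 0; EF_Plumbing rough-in = 6
ES_HVAC install = 0; EF_HVAC install = 10
ES_Insulation = max(EF_Plumbing rough-in=6, EF_HVAC install=10) = 10; EF_Insulation = 10+11 = 21
ES_Drywall = 6; EF_Drywall = 6+12 = 18
ES_Painting = max(EF_Plumbing rough-in=6, EF_HVAC install=10) = 10; EF_Painting = 10+8 = 18
ES_Flooring = 6; EF_Flooring = 6+4 = 10
ES_Trim work = max(EF_Plumbing rough-in=6, EF_HVAC install=10) = 10; EF_Trim work = 10+8 = 18
ES_Final inspection = max(EF_Insulation=21, EF_Drywall=18, EF_Painting=18, EF_Flooring=10, EF_Trim work=18) = 21; EF_Final inspection = 21+10 = 31
Expected project duration μ = 31 days. Critical path: HVAC install → Insulation → Final inspection.

31 days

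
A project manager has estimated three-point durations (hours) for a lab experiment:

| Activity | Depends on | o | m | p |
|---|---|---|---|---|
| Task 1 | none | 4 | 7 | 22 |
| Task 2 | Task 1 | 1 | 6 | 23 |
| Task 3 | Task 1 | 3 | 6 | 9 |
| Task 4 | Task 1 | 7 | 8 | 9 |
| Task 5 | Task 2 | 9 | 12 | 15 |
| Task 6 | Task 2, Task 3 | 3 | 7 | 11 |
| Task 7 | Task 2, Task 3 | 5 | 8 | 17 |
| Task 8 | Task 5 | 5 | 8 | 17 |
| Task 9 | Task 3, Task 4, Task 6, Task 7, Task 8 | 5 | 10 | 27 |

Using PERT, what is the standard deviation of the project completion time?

6.39 hours

te_Task 1 = (4 + 4·7 + 22)/6 = 54/6 = 9; σ²_Task 1 = ((22−4)/6)² = 9.000
te_Task 2 = (1 + 4·6 + 23)/6 = 48/6 = 8; σ²_Task 2 = ((23−1)/6)² = 13.444
te_Task 3 = (3 + 4·6 + 9)/6 = 36/6 = 6; σ²_Task 3 = ((9−3)/6)² = 1.000
te_Task 4 = (7 + 4·8 + 9)/6 = 48/6 = 8; σ²_Task 4 = ((9−7)/6)² = 0.111
te_Task 5 = (9 + 4·12 + 15)/6 = 72/6 = 12; σ²_Task 5 = ((15−9)/6)² = 1.000
te_Task 6 = (3 + 4·7 + 11)/6 = 42/6 = 7; σ²_Task 6 = ((11−3)/6)² = 1.778
te_Task 7 = (5 + 4·8 + 17)/6 = 54/6 = 9; σ²_Task 7 = ((17−5)/6)² = 4.000
te_Task 8 = (5 + 4·8 + 17)/6 = 54/6 = 9; σ²_Task 8 = ((17−5)/6)² = 4.000
te_Task 9 = (5 + 4·10 + 27)/6 = 72/6 = 12; σ²_Task 9 = ((27−5)/6)² = 13.444

Forward pass:
ES_Task 1 = 0; EF_Task 1 = 9
ES_Task 2 = 9; EF_Task 2 = 9+8 = 17
ES_Task 3 = 9; EF_Task 3 = 9+6 = 15
ES_Task 4 = 9; EF_Task 4 = 9+8 = 17
ES_Task 5 = 17; EF_Task 5 = 17+12 = 29
ES_Task 6 = max(EF_Task 2=17, EF_Task 3=15) = 17; EF_Task 6 = 17+7 = 24
ES_Task 7 = max(EF_Task 2=17, EF_Task 3=15) = 17; EF_Task 7 = 17+9 = 26
ES_Task 8 = 29; EF_Task 8 = 29+9 = 38
ES_Task 9 = max(EF_Task 3=15, EF_Task 4=17, EF_Task 6=24, EF_Task 7=26, EF_Task 8=38) = 38; EF_Task 9 = 38+12 = 50
Expected project duration μ = 50 hours. Critical path: Task 1 → Task 2 → Task 5 → Task 8 → Task 9.

Variance along critical path = 9.000 + 13.444 + 1.000 + 4.000 + 13.444 = 40.889
σ = √40.889 = 6.394 hours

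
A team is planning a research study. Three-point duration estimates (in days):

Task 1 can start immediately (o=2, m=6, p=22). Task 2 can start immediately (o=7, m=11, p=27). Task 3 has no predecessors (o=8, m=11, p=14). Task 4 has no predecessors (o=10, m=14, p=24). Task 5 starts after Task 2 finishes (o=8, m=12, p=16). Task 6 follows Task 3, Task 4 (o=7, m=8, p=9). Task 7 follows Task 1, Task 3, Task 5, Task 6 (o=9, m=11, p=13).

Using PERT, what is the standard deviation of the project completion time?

3.65 days

te_Task 1 = (2 + 4·6 + 22)/6 = 48/6 = 8; σ²_Task 1 = ((22−2)/6)² = 11.111
te_Task 2 = (7 + 4·11 + 27)/6 = 78/6 = 13; σ²_Task 2 = ((27−7)/6)² = 11.111
te_Task 3 = (8 + 4·11 + 14)/6 = 66/6 = 11; σ²_Task 3 = ((14−8)/6)² = 1.000
te_Task 4 = (10 + 4·14 + 24)/6 = 90/6 = 15; σ²_Task 4 = ((24−10)/6)² = 5.444
te_Task 5 = (8 + 4·12 + 16)/6 = 72/6 = 12; σ²_Task 5 = ((16−8)/6)² = 1.778
te_Task 6 = (7 + 4·8 + 9)/6 = 48/6 = 8; σ²_Task 6 = ((9−7)/6)² = 0.111
te_Task 7 = (9 + 4·11 + 13)/6 = 66/6 = 11; σ²_Task 7 = ((13−9)/6)² = 0.444

Forward pass:
ES_Task 1 = 0; EF_Task 1 = 8
ES_Task 2 = 0; EF_Task 2 = 13
ES_Task 3 = 0; EF_Task 3 = 11
ES_Task 4 = 0; EF_Task 4 = 15
ES_Task 5 = 13; EF_Task 5 = 13+12 = 25
ES_Task 6 = max(EF_Task 3=11, EF_Task 4=15) = 15; EF_Task 6 = 15+8 = 23
ES_Task 7 = max(EF_Task 1=8, EF_Task 3=11, EF_Task 5=25, EF_Task 6=23) = 25; EF_Task 7 = 25+11 = 36
Expected project duration μ = 36 days. Critical path: Task 2 → Task 5 → Task 7.

Variance along critical path = 11.111 + 1.778 + 0.444 = 13.333
σ = √13.333 = 3.651 days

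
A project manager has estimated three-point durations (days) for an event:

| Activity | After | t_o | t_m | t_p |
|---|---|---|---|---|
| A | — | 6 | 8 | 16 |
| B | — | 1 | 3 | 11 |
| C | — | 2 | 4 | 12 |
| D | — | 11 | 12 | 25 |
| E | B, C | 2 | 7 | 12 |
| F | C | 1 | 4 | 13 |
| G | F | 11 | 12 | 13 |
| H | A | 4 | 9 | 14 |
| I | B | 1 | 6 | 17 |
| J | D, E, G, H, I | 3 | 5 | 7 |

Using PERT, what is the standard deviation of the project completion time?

2.71 days

te_A = (6 + 4·8 + 16)/6 = 54/6 = 9; σ²_A = ((16−6)/6)² = 2.778
te_B = (1 + 4·3 + 11)/6 = 24/6 = 4; σ²_B = ((11−1)/6)² = 2.778
te_C = (2 + 4·4 + 12)/6 = 30/6 = 5; σ²_C = ((12−2)/6)² = 2.778
te_D = (11 + 4·12 + 25)/6 = 84/6 = 14; σ²_D = ((25−11)/6)² = 5.444
te_E = (2 + 4·7 + 12)/6 = 42/6 = 7; σ²_E = ((12−2)/6)² = 2.778
te_F = (1 + 4·4 + 13)/6 = 30/6 = 5; σ²_F = ((13−1)/6)² = 4.000
te_G = (11 + 4·12 + 13)/6 = 72/6 = 12; σ²_G = ((13−11)/6)² = 0.111
te_H = (4 + 4·9 + 14)/6 = 54/6 = 9; σ²_H = ((14−4)/6)² = 2.778
te_I = (1 + 4·6 + 17)/6 = 42/6 = 7; σ²_I = ((17−1)/6)² = 7.111
te_J = (3 + 4·5 + 7)/6 = 30/6 = 5; σ²_J = ((7−3)/6)² = 0.444

Forward pass:
ES_A = 0; EF_A = 9
ES_B = 0; EF_B = 4
ES_C = 0; EF_C = 5
ES_D = 0; EF_D = 14
ES_E = max(EF_B=4, EF_C=5) = 5; EF_E = 5+7 = 12
ES_F = 5; EF_F = 5+5 = 10
ES_G = 10; EF_G = 10+12 = 22
ES_H = 9; EF_H = 9+9 = 18
ES_I = 4; EF_I = 4+7 = 11
ES_J = max(EF_D=14, EF_E=12, EF_G=22, EF_H=18, EF_I=11) = 22; EF_J = 22+5 = 27
Expected project duration μ = 27 days. Critical path: C → F → G → J.

Variance along critical path = 2.778 + 4.000 + 0.111 + 0.444 = 7.333
σ = √7.333 = 2.708 days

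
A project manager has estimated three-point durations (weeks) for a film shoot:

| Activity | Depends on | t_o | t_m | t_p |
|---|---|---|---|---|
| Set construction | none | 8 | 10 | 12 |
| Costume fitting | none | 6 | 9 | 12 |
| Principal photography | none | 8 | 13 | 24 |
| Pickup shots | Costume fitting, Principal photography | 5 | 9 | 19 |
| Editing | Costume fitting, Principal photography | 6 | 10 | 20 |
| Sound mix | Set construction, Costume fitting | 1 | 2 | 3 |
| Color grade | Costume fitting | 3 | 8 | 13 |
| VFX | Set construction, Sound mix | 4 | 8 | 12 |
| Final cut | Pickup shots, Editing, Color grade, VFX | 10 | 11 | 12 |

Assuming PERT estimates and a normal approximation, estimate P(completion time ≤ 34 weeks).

te_Set construction = (8 + 4·10 + 12)/6 = 60/6 = 10; σ²_Set construction = ((12−8)/6)² = 0.444
te_Costume fitting = (6 + 4·9 + 12)/6 = 54/6 = 9; σ²_Costume fitting = ((12−6)/6)² = 1.000
te_Principal photography = (8 + 4·13 + 24)/6 = 84/6 = 14; σ²_Principal photography = ((24−8)/6)² = 7.111
te_Pickup shots = (5 + 4·9 + 19)/6 = 60/6 = 10; σ²_Pickup shots = ((19−5)/6)² = 5.444
te_Editing = (6 + 4·10 + 20)/6 = 66/6 = 11; σ²_Editing = ((20−6)/6)² = 5.444
te_Sound mix = (1 + 4·2 + 3)/6 = 12/6 = 2; σ²_Sound mix = ((3−1)/6)² = 0.111
te_Color grade = (3 + 4·8 + 13)/6 = 48/6 = 8; σ²_Color grade = ((13−3)/6)² = 2.778
te_VFX = (4 + 4·8 + 12)/6 = 48/6 = 8; σ²_VFX = ((12−4)/6)² = 1.778
te_Final cut = (10 + 4·11 + 12)/6 = 66/6 = 11; σ²_Final cut = ((12−10)/6)² = 0.111

Forward pass:
ES_Set construction = 0; EF_Set construction = 10
ES_Costume fitting = 0; EF_Costume fitting = 9
ES_Principal photography = 0; EF_Principal photography = 14
ES_Pickup shots = max(EF_Costume fitting=9, EF_Principal photography=14) = 14; EF_Pickup shots = 14+10 = 24
ES_Editing = max(EF_Costume fitting=9, EF_Principal photography=14) = 14; EF_Editing = 14+11 = 25
ES_Sound mix = max(EF_Set construction=10, EF_Costume fitting=9) = 10; EF_Sound mix = 10+2 = 12
ES_Color grade = 9; EF_Color grade = 9+8 = 17
ES_VFX = max(EF_Set construction=10, EF_Sound mix=12) = 12; EF_VFX = 12+8 = 20
ES_Final cut = max(EF_Pickup shots=24, EF_Editing=25, EF_Color grade=17, EF_VFX=20) = 25; EF_Final cut = 25+11 = 36
Expected project duration μ = 36 weeks. Critical path: Principal photography → Editing → Final cut.

Variance along critical path = 7.111 + 5.444 + 0.111 = 12.667; σ = √12.667 = 3.559 weeks.
Z = (34 − 36) / 3.559 = -0.562
P(T ≤ 34) = Φ(-0.562) ≈ 0.287

0.287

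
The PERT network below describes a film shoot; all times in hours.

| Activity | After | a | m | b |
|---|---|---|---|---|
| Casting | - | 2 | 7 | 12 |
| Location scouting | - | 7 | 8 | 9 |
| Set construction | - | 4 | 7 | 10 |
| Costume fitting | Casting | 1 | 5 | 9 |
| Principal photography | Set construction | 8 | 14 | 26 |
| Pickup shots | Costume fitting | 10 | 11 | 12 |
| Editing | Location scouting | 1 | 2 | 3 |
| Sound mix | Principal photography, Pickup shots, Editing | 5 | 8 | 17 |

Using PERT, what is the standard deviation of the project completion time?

te_Casting = (2 + 4·7 + 12)/6 = 42/6 = 7; σ²_Casting = ((12−2)/6)² = 2.778
te_Location scouting = (7 + 4·8 + 9)/6 = 48/6 = 8; σ²_Location scouting = ((9−7)/6)² = 0.111
te_Set construction = (4 + 4·7 + 10)/6 = 42/6 = 7; σ²_Set construction = ((10−4)/6)² = 1.000
te_Costume fitting = (1 + 4·5 + 9)/6 = 30/6 = 5; σ²_Costume fitting = ((9−1)/6)² = 1.778
te_Principal photography = (8 + 4·14 + 26)/6 = 90/6 = 15; σ²_Principal photography = ((26−8)/6)² = 9.000
te_Pickup shots = (10 + 4·11 + 12)/6 = 66/6 = 11; σ²_Pickup shots = ((12−10)/6)² = 0.111
te_Editing = (1 + 4·2 + 3)/6 = 12/6 = 2; σ²_Editing = ((3−1)/6)² = 0.111
te_Sound mix = (5 + 4·8 + 17)/6 = 54/6 = 9; σ²_Sound mix = ((17−5)/6)² = 4.000

Forward pass:
ES_Casting = 0; EF_Casting = 7
ES_Location scouting = 0; EF_Location scouting = 8
ES_Set construction = 0; EF_Set construction = 7
ES_Costume fitting = 7; EF_Costume fitting = 7+5 = 12
ES_Principal photography = 7; EF_Principal photography = 7+15 = 22
ES_Pickup shots = 12; EF_Pickup shots = 12+11 = 23
ES_Editing = 8; EF_Editing = 8+2 = 10
ES_Sound mix = max(EF_Principal photography=22, EF_Pickup shots=23, EF_Editing=10) = 23; EF_Sound mix = 23+9 = 32
Expected project duration μ = 32 hours. Critical path: Casting → Costume fitting → Pickup shots → Sound mix.

Variance along critical path = 2.778 + 1.778 + 0.111 + 4.000 = 8.667
σ = √8.667 = 2.944 hours

2.94 hours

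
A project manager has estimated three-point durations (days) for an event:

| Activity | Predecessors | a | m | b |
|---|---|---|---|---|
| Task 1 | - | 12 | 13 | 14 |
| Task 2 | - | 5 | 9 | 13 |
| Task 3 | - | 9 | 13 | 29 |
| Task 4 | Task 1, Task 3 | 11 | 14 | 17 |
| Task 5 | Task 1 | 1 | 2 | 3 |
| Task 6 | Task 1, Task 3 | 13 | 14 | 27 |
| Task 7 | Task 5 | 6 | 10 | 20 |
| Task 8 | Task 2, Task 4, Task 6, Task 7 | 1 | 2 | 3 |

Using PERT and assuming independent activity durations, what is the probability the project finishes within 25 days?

0.025

te_Task 1 = (12 + 4·13 + 14)/6 = 78/6 = 13; σ²_Task 1 = ((14−12)/6)² = 0.111
te_Task 2 = (5 + 4·9 + 13)/6 = 54/6 = 9; σ²_Task 2 = ((13−5)/6)² = 1.778
te_Task 3 = (9 + 4·13 + 29)/6 = 90/6 = 15; σ²_Task 3 = ((29−9)/6)² = 11.111
te_Task 4 = (11 + 4·14 + 17)/6 = 84/6 = 14; σ²_Task 4 = ((17−11)/6)² = 1.000
te_Task 5 = (1 + 4·2 + 3)/6 = 12/6 = 2; σ²_Task 5 = ((3−1)/6)² = 0.111
te_Task 6 = (13 + 4·14 + 27)/6 = 96/6 = 16; σ²_Task 6 = ((27−13)/6)² = 5.444
te_Task 7 = (6 + 4·10 + 20)/6 = 66/6 = 11; σ²_Task 7 = ((20−6)/6)² = 5.444
te_Task 8 = (1 + 4·2 + 3)/6 = 12/6 = 2; σ²_Task 8 = ((3−1)/6)² = 0.111

Forward pass:
ES_Task 1 = 0; EF_Task 1 = 13
ES_Task 2 = 0; EF_Task 2 = 9
ES_Task 3 = 0; EF_Task 3 = 15
ES_Task 4 = max(EF_Task 1=13, EF_Task 3=15) = 15; EF_Task 4 = 15+14 = 29
ES_Task 5 = 13; EF_Task 5 = 13+2 = 15
ES_Task 6 = max(EF_Task 1=13, EF_Task 3=15) = 15; EF_Task 6 = 15+16 = 31
ES_Task 7 = 15; EF_Task 7 = 15+11 = 26
ES_Task 8 = max(EF_Task 2=9, EF_Task 4=29, EF_Task 6=31, EF_Task 7=26) = 31; EF_Task 8 = 31+2 = 33
Expected project duration μ = 33 days. Critical path: Task 3 → Task 6 → Task 8.

Variance along critical path = 11.111 + 5.444 + 0.111 = 16.667; σ = √16.667 = 4.082 days.
Z = (25 − 33) / 4.082 = -1.960
P(T ≤ 25) = Φ(-1.960) ≈ 0.025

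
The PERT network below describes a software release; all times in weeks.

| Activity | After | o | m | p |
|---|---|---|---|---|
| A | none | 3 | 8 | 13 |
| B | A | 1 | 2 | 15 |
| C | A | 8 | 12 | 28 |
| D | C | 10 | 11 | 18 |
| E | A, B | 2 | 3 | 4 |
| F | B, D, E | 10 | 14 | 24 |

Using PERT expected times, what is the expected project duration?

49 weeks

te_A = (3 + 4·8 + 13)/6 = 48/6 = 8
te_B = (1 + 4·2 + 15)/6 = 24/6 = 4
te_C = (8 + 4·12 + 28)/6 = 84/6 = 14
te_D = (10 + 4·11 + 18)/6 = 72/6 = 12
te_E = (2 + 4·3 + 4)/6 = 18/6 = 3
te_F = (10 + 4·14 + 24)/6 = 90/6 = 15

Forward pass:
ES_A = 0; EF_A = 8
ES_B = 8; EF_B = 8+4 = 12
ES_C = 8; EF_C = 8+14 = 22
ES_D = 22; EF_D = 22+12 = 34
ES_E = max(EF_A=8, EF_B=12) = 12; EF_E = 12+3 = 15
ES_F = max(EF_B=12, EF_D=34, EF_E=15) = 34; EF_F = 34+15 = 49
Expected project duration μ = 49 weeks. Critical path: A → C → D → F.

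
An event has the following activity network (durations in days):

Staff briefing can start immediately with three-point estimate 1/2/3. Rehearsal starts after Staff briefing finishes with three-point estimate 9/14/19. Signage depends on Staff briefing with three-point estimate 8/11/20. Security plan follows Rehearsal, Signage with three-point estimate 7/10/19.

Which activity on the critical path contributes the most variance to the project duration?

Security plan

te_Staff briefing = (1 + 4·2 + 3)/6 = 12/6 = 2; σ²_Staff briefing = ((3−1)/6)² = 0.111
te_Rehearsal = (9 + 4·14 + 19)/6 = 84/6 = 14; σ²_Rehearsal = ((19−9)/6)² = 2.778
te_Signage = (8 + 4·11 + 20)/6 = 72/6 = 12; σ²_Signage = ((20−8)/6)² = 4.000
te_Security plan = (7 + 4·10 + 19)/6 = 66/6 = 11; σ²_Security plan = ((19−7)/6)² = 4.000

Forward pass:
ES_Staff briefing = 0; EF_Staff briefing = 2
ES_Rehearsal = 2; EF_Rehearsal = 2+14 = 16
ES_Signage = 2; EF_Signage = 2+12 = 14
ES_Security plan = max(EF_Rehearsal=16, EF_Signage=14) = 16; EF_Security plan = 16+11 = 27
Expected project duration μ = 27 days. Critical path: Staff briefing → Rehearsal → Security plan.

Variances on critical path: σ²_Staff briefing=0.111, σ²_Rehearsal=2.778, σ²_Security plan=4.000.
Largest is σ²_Security plan = 4.000.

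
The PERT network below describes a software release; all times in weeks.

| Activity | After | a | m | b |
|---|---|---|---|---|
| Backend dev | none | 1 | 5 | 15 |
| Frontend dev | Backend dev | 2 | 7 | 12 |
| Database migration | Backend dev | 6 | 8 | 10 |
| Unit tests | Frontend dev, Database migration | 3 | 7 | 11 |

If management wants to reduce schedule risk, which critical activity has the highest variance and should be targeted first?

Backend dev

te_Backend dev = (1 + 4·5 + 15)/6 = 36/6 = 6; σ²_Backend dev = ((15−1)/6)² = 5.444
te_Frontend dev = (2 + 4·7 + 12)/6 = 42/6 = 7; σ²_Frontend dev = ((12−2)/6)² = 2.778
te_Database migration = (6 + 4·8 + 10)/6 = 48/6 = 8; σ²_Database migration = ((10−6)/6)² = 0.444
te_Unit tests = (3 + 4·7 + 11)/6 = 42/6 = 7; σ²_Unit tests = ((11−3)/6)² = 1.778

Forward pass:
ES_Backend dev = 0; EF_Backend dev = 6
ES_Frontend dev = 6; EF_Frontend dev = 6+7 = 13
ES_Database migration = 6; EF_Database migration = 6+8 = 14
ES_Unit tests = max(EF_Frontend dev=13, EF_Database migration=14) = 14; EF_Unit tests = 14+7 = 21
Expected project duration μ = 21 weeks. Critical path: Backend dev → Database migration → Unit tests.

Variances on critical path: σ²_Backend dev=5.444, σ²_Database migration=0.444, σ²_Unit tests=1.778.
Largest is σ²_Backend dev = 5.444.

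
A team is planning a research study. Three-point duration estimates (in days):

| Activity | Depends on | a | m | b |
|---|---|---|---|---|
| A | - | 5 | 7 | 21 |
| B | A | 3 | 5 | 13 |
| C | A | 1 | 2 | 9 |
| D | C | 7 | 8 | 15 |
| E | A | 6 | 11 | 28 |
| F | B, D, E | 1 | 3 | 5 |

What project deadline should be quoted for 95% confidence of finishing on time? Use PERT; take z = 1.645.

te_A = (5 + 4·7 + 21)/6 = 54/6 = 9; σ²_A = ((21−5)/6)² = 7.111
te_B = (3 + 4·5 + 13)/6 = 36/6 = 6; σ²_B = ((13−3)/6)² = 2.778
te_C = (1 + 4·2 + 9)/6 = 18/6 = 3; σ²_C = ((9−1)/6)² = 1.778
te_D = (7 + 4·8 + 15)/6 = 54/6 = 9; σ²_D = ((15−7)/6)² = 1.778
te_E = (6 + 4·11 + 28)/6 = 78/6 = 13; σ²_E = ((28−6)/6)² = 13.444
te_F = (1 + 4·3 + 5)/6 = 18/6 = 3; σ²_F = ((5−1)/6)² = 0.444

Forward pass:
ES_A = 0; EF_A = 9
ES_B = 9; EF_B = 9+6 = 15
ES_C = 9; EF_C = 9+3 = 12
ES_D = 12; EF_D = 12+9 = 21
ES_E = 9; EF_E = 9+13 = 22
ES_F = max(EF_B=15, EF_D=21, EF_E=22) = 22; EF_F = 22+3 = 25
Expected project duration μ = 25 days. Critical path: A → E → F.

Variance along critical path = 7.111 + 13.444 + 0.444 = 21.000; σ = 4.583 days.
D = μ + z·σ = 25 + 1.645·4.583 = 32.5 days

32.5 days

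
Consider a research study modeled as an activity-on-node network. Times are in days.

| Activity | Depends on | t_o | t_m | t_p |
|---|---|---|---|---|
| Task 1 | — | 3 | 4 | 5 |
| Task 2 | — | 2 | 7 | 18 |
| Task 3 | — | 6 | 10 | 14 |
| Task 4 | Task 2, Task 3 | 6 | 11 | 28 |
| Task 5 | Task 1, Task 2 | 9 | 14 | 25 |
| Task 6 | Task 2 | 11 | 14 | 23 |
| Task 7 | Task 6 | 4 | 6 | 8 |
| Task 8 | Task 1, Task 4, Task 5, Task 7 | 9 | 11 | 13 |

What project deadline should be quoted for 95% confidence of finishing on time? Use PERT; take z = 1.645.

45.7 days

te_Task 1 = (3 + 4·4 + 5)/6 = 24/6 = 4; σ²_Task 1 = ((5−3)/6)² = 0.111
te_Task 2 = (2 + 4·7 + 18)/6 = 48/6 = 8; σ²_Task 2 = ((18−2)/6)² = 7.111
te_Task 3 = (6 + 4·10 + 14)/6 = 60/6 = 10; σ²_Task 3 = ((14−6)/6)² = 1.778
te_Task 4 = (6 + 4·11 + 28)/6 = 78/6 = 13; σ²_Task 4 = ((28−6)/6)² = 13.444
te_Task 5 = (9 + 4·14 + 25)/6 = 90/6 = 15; σ²_Task 5 = ((25−9)/6)² = 7.111
te_Task 6 = (11 + 4·14 + 23)/6 = 90/6 = 15; σ²_Task 6 = ((23−11)/6)² = 4.000
te_Task 7 = (4 + 4·6 + 8)/6 = 36/6 = 6; σ²_Task 7 = ((8−4)/6)² = 0.444
te_Task 8 = (9 + 4·11 + 13)/6 = 66/6 = 11; σ²_Task 8 = ((13−9)/6)² = 0.444

Forward pass:
ES_Task 1 = 0; EF_Task 1 = 4
ES_Task 2 = 0; EF_Task 2 = 8
ES_Task 3 = 0; EF_Task 3 = 10
ES_Task 4 = max(EF_Task 2=8, EF_Task 3=10) = 10; EF_Task 4 = 10+13 = 23
ES_Task 5 = max(EF_Task 1=4, EF_Task 2=8) = 8; EF_Task 5 = 8+15 = 23
ES_Task 6 = 8; EF_Task 6 = 8+15 = 23
ES_Task 7 = 23; EF_Task 7 = 23+6 = 29
ES_Task 8 = max(EF_Task 1=4, EF_Task 4=23, EF_Task 5=23, EF_Task 7=29) = 29; EF_Task 8 = 29+11 = 40
Expected project duration μ = 40 days. Critical path: Task 2 → Task 6 → Task 7 → Task 8.

Variance along critical path = 7.111 + 4.000 + 0.444 + 0.444 = 12.000; σ = 3.464 days.
D = μ + z·σ = 40 + 1.645·3.464 = 45.7 days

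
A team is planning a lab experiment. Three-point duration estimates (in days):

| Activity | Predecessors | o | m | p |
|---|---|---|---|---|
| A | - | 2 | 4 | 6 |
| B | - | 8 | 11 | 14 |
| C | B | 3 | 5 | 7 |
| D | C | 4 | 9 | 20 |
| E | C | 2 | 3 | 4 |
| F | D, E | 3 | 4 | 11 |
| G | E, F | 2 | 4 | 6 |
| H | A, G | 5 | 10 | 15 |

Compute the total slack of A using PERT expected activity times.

31 days

te_A = (2 + 4·4 + 6)/6 = 24/6 = 4
te_B = (8 + 4·11 + 14)/6 = 66/6 = 11
te_C = (3 + 4·5 + 7)/6 = 30/6 = 5
te_D = (4 + 4·9 + 20)/6 = 60/6 = 10
te_E = (2 + 4·3 + 4)/6 = 18/6 = 3
te_F = (3 + 4·4 + 11)/6 = 30/6 = 5
te_G = (2 + 4·4 + 6)/6 = 24/6 = 4
te_H = (5 + 4·10 + 15)/6 = 60/6 = 10

Forward pass:
ES_A = 0; EF_A = 4
ES_B = 0; EF_B = 11
ES_C = 11; EF_C = 11+5 = 16
ES_D = 16; EF_D = 16+10 = 26
ES_E = 16; EF_E = 16+3 = 19
ES_F = max(EF_D=26, EF_E=19) = 26; EF_F = 26+5 = 31
ES_G = max(EF_E=19, EF_F=31) = 31; EF_G = 31+4 = 35
ES_H = max(EF_A=4, EF_G=35) = 35; EF_H = 35+10 = 45
Expected project duration μ = 45 days. Critical path: B → C → D → F → G → H.

Backward pass:
LF_H = 45; LS_H = 45−10 = 35
LF_G = LS_H = 35; LS_G = 35−4 = 31
LF_F = LS_G = 31; LS_F = 31−5 = 26
LF_E = min(LS_F=26, LS_G=31) = 26; LS_E = 26−3 = 23
LF_D = LS_F = 26; LS_D = 26−10 = 16
LF_C = min(LS_D=16, LS_E=23) = 16; LS_C = 16−5 = 11
LF_B = LS_C = 11; LS_B = 11−11 = 0
LF_A = LS_H = 35; LS_A = 35−4 = 31
Slack_A = LS_A − ES_A = 31 − 0 = 31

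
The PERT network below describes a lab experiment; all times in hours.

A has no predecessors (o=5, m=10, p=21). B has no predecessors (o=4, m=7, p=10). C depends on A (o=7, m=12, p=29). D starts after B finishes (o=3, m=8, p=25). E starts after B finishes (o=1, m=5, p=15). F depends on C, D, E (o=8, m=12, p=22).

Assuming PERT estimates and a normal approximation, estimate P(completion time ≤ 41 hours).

te_A = (5 + 4·10 + 21)/6 = 66/6 = 11; σ²_A = ((21−5)/6)² = 7.111
te_B = (4 + 4·7 + 10)/6 = 42/6 = 7; σ²_B = ((10−4)/6)² = 1.000
te_C = (7 + 4·12 + 29)/6 = 84/6 = 14; σ²_C = ((29−7)/6)² = 13.444
te_D = (3 + 4·8 + 25)/6 = 60/6 = 10; σ²_D = ((25−3)/6)² = 13.444
te_E = (1 + 4·5 + 15)/6 = 36/6 = 6; σ²_E = ((15−1)/6)² = 5.444
te_F = (8 + 4·12 + 22)/6 = 78/6 = 13; σ²_F = ((22−8)/6)² = 5.444

Forward pass:
ES_A = 0; EF_A = 11
ES_B = 0; EF_B = 7
ES_C = 11; EF_C = 11+14 = 25
ES_D = 7; EF_D = 7+10 = 17
ES_E = 7; EF_E = 7+6 = 13
ES_F = max(EF_C=25, EF_D=17, EF_E=13) = 25; EF_F = 25+13 = 38
Expected project duration μ = 38 hours. Critical path: A → C → F.

Variance along critical path = 7.111 + 13.444 + 5.444 = 26.000; σ = √26.000 = 5.099 hours.
Z = (41 − 38) / 5.099 = 0.588
P(T ≤ 41) = Φ(0.588) ≈ 0.722

0.722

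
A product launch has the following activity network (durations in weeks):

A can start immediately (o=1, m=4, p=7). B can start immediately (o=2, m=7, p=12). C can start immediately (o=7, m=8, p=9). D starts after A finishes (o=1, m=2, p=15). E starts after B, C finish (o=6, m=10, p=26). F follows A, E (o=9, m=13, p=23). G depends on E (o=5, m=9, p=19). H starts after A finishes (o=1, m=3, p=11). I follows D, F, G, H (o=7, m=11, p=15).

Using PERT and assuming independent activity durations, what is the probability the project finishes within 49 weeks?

0.824

te_A = (1 + 4·4 + 7)/6 = 24/6 = 4; σ²_A = ((7−1)/6)² = 1.000
te_B = (2 + 4·7 + 12)/6 = 42/6 = 7; σ²_B = ((12−2)/6)² = 2.778
te_C = (7 + 4·8 + 9)/6 = 48/6 = 8; σ²_C = ((9−7)/6)² = 0.111
te_D = (1 + 4·2 + 15)/6 = 24/6 = 4; σ²_D = ((15−1)/6)² = 5.444
te_E = (6 + 4·10 + 26)/6 = 72/6 = 12; σ²_E = ((26−6)/6)² = 11.111
te_F = (9 + 4·13 + 23)/6 = 84/6 = 14; σ²_F = ((23−9)/6)² = 5.444
te_G = (5 + 4·9 + 19)/6 = 60/6 = 10; σ²_G = ((19−5)/6)² = 5.444
te_H = (1 + 4·3 + 11)/6 = 24/6 = 4; σ²_H = ((11−1)/6)² = 2.778
te_I = (7 + 4·11 + 15)/6 = 66/6 = 11; σ²_I = ((15−7)/6)² = 1.778

Forward pass:
ES_A = 0; EF_A = 4
ES_B = 0; EF_B = 7
ES_C = 0; EF_C = 8
ES_D = 4; EF_D = 4+4 = 8
ES_E = max(EF_B=7, EF_C=8) = 8; EF_E = 8+12 = 20
ES_F = max(EF_A=4, EF_E=20) = 20; EF_F = 20+14 = 34
ES_G = 20; EF_G = 20+10 = 30
ES_H = 4; EF_H = 4+4 = 8
ES_I = max(EF_D=8, EF_F=34, EF_G=30, EF_H=8) = 34; EF_I = 34+11 = 45
Expected project duration μ = 45 weeks. Critical path: C → E → F → I.

Variance along critical path = 0.111 + 11.111 + 5.444 + 1.778 = 18.444; σ = √18.444 = 4.295 weeks.
Z = (49 − 45) / 4.295 = 0.931
P(T ≤ 49) = Φ(0.931) ≈ 0.824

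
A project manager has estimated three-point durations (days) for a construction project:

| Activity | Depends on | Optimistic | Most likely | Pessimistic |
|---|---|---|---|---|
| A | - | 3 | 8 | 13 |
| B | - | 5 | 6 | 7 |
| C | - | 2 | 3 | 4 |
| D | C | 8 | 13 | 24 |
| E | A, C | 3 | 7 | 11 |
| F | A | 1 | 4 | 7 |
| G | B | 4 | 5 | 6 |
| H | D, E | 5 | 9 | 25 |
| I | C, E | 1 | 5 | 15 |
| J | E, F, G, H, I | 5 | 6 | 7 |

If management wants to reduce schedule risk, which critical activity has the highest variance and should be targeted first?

H

te_A = (3 + 4·8 + 13)/6 = 48/6 = 8; σ²_A = ((13−3)/6)² = 2.778
te_B = (5 + 4·6 + 7)/6 = 36/6 = 6; σ²_B = ((7−5)/6)² = 0.111
te_C = (2 + 4·3 + 4)/6 = 18/6 = 3; σ²_C = ((4−2)/6)² = 0.111
te_D = (8 + 4·13 + 24)/6 = 84/6 = 14; σ²_D = ((24−8)/6)² = 7.111
te_E = (3 + 4·7 + 11)/6 = 42/6 = 7; σ²_E = ((11−3)/6)² = 1.778
te_F = (1 + 4·4 + 7)/6 = 24/6 = 4; σ²_F = ((7−1)/6)² = 1.000
te_G = (4 + 4·5 + 6)/6 = 30/6 = 5; σ²_G = ((6−4)/6)² = 0.111
te_H = (5 + 4·9 + 25)/6 = 66/6 = 11; σ²_H = ((25−5)/6)² = 11.111
te_I = (1 + 4·5 + 15)/6 = 36/6 = 6; σ²_I = ((15−1)/6)² = 5.444
te_J = (5 + 4·6 + 7)/6 = 36/6 = 6; σ²_J = ((7−5)/6)² = 0.111

Forward pass:
ES_A = 0; EF_A = 8
ES_B = 0; EF_B = 6
ES_C = 0; EF_C = 3
ES_D = 3; EF_D = 3+14 = 17
ES_E = max(EF_A=8, EF_C=3) = 8; EF_E = 8+7 = 15
ES_F = 8; EF_F = 8+4 = 12
ES_G = 6; EF_G = 6+5 = 11
ES_H = max(EF_D=17, EF_E=15) = 17; EF_H = 17+11 = 28
ES_I = max(EF_C=3, EF_E=15) = 15; EF_I = 15+6 = 21
ES_J = max(EF_E=15, EF_F=12, EF_G=11, EF_H=28, EF_I=21) = 28; EF_J = 28+6 = 34
Expected project duration μ = 34 days. Critical path: C → D → H → J.

Variances on critical path: σ²_C=0.111, σ²_D=7.111, σ²_H=11.111, σ²_J=0.111.
Largest is σ²_H = 11.111.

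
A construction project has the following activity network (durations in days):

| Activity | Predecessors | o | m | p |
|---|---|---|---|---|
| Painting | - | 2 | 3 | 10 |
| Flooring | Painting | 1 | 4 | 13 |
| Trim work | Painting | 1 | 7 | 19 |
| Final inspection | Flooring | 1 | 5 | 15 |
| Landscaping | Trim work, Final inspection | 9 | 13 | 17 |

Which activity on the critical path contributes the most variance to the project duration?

te_Painting = (2 + 4·3 + 10)/6 = 24/6 = 4; σ²_Painting = ((10−2)/6)² = 1.778
te_Flooring = (1 + 4·4 + 13)/6 = 30/6 = 5; σ²_Flooring = ((13−1)/6)² = 4.000
te_Trim work = (1 + 4·7 + 19)/6 = 48/6 = 8; σ²_Trim work = ((19−1)/6)² = 9.000
te_Final inspection = (1 + 4·5 + 15)/6 = 36/6 = 6; σ²_Final inspection = ((15−1)/6)² = 5.444
te_Landscaping = (9 + 4·13 + 17)/6 = 78/6 = 13; σ²_Landscaping = ((17−9)/6)² = 1.778

Forward pass:
ES_Painting = 0; EF_Painting = 4
ES_Flooring = 4; EF_Flooring = 4+5 = 9
ES_Trim work = 4; EF_Trim work = 4+8 = 12
ES_Final inspection = 9; EF_Final inspection = 9+6 = 15
ES_Landscaping = max(EF_Trim work=12, EF_Final inspection=15) = 15; EF_Landscaping = 15+13 = 28
Expected project duration μ = 28 days. Critical path: Painting → Flooring → Final inspection → Landscaping.

Variances on critical path: σ²_Painting=1.778, σ²_Flooring=4.000, σ²_Final inspection=5.444, σ²_Landscaping=1.778.
Largest is σ²_Final inspection = 5.444.

Final inspection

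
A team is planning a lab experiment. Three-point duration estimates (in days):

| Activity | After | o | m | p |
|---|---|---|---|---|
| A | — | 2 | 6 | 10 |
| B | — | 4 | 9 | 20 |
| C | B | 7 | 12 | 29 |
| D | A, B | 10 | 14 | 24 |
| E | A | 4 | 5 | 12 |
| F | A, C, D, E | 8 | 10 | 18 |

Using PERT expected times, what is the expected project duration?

36 days

te_A = (2 + 4·6 + 10)/6 = 36/6 = 6
te_B = (4 + 4·9 + 20)/6 = 60/6 = 10
te_C = (7 + 4·12 + 29)/6 = 84/6 = 14
te_D = (10 + 4·14 + 24)/6 = 90/6 = 15
te_E = (4 + 4·5 + 12)/6 = 36/6 = 6
te_F = (8 + 4·10 + 18)/6 = 66/6 = 11

Forward pass:
ES_A = 0; EF_A = 6
ES_B = 0; EF_B = 10
ES_C = 10; EF_C = 10+14 = 24
ES_D = max(EF_A=6, EF_B=10) = 10; EF_D = 10+15 = 25
ES_E = 6; EF_E = 6+6 = 12
ES_F = max(EF_A=6, EF_C=24, EF_D=25, EF_E=12) = 25; EF_F = 25+11 = 36
Expected project duration μ = 36 days. Critical path: B → D → F.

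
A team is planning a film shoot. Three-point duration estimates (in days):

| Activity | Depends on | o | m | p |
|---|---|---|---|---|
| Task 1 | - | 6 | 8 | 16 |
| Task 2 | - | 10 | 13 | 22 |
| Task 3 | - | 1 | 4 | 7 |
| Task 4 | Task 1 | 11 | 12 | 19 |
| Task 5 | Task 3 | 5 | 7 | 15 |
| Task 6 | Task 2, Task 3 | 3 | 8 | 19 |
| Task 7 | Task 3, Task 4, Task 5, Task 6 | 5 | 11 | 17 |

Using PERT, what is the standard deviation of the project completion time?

3.89 days

te_Task 1 = (6 + 4·8 + 16)/6 = 54/6 = 9; σ²_Task 1 = ((16−6)/6)² = 2.778
te_Task 2 = (10 + 4·13 + 22)/6 = 84/6 = 14; σ²_Task 2 = ((22−10)/6)² = 4.000
te_Task 3 = (1 + 4·4 + 7)/6 = 24/6 = 4; σ²_Task 3 = ((7−1)/6)² = 1.000
te_Task 4 = (11 + 4·12 + 19)/6 = 78/6 = 13; σ²_Task 4 = ((19−11)/6)² = 1.778
te_Task 5 = (5 + 4·7 + 15)/6 = 48/6 = 8; σ²_Task 5 = ((15−5)/6)² = 2.778
te_Task 6 = (3 + 4·8 + 19)/6 = 54/6 = 9; σ²_Task 6 = ((19−3)/6)² = 7.111
te_Task 7 = (5 + 4·11 + 17)/6 = 66/6 = 11; σ²_Task 7 = ((17−5)/6)² = 4.000

Forward pass:
ES_Task 1 = 0; EF_Task 1 = 9
ES_Task 2 = 0; EF_Task 2 = 14
ES_Task 3 = 0; EF_Task 3 = 4
ES_Task 4 = 9; EF_Task 4 = 9+13 = 22
ES_Task 5 = 4; EF_Task 5 = 4+8 = 12
ES_Task 6 = max(EF_Task 2=14, EF_Task 3=4) = 14; EF_Task 6 = 14+9 = 23
ES_Task 7 = max(EF_Task 3=4, EF_Task 4=22, EF_Task 5=12, EF_Task 6=23) = 23; EF_Task 7 = 23+11 = 34
Expected project duration μ = 34 days. Critical path: Task 2 → Task 6 → Task 7.

Variance along critical path = 4.000 + 7.111 + 4.000 = 15.111
σ = √15.111 = 3.887 days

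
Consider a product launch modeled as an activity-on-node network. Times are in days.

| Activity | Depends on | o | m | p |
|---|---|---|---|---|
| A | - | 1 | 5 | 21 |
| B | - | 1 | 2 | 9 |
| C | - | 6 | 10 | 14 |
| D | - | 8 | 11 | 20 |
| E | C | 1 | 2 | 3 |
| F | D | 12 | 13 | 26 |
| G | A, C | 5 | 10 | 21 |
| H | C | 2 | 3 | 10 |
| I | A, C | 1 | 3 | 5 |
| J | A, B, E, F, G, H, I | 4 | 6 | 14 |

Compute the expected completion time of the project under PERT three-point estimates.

34 days

te_A = (1 + 4·5 + 21)/6 = 42/6 = 7
te_B = (1 + 4·2 + 9)/6 = 18/6 = 3
te_C = (6 + 4·10 + 14)/6 = 60/6 = 10
te_D = (8 + 4·11 + 20)/6 = 72/6 = 12
te_E = (1 + 4·2 + 3)/6 = 12/6 = 2
te_F = (12 + 4·13 + 26)/6 = 90/6 = 15
te_G = (5 + 4·10 + 21)/6 = 66/6 = 11
te_H = (2 + 4·3 + 10)/6 = 24/6 = 4
te_I = (1 + 4·3 + 5)/6 = 18/6 = 3
te_J = (4 + 4·6 + 14)/6 = 42/6 = 7

Forward pass:
ES_A = 0; EF_A = 7
ES_B = 0; EF_B = 3
ES_C = 0; EF_C = 10
ES_D = 0; EF_D = 12
ES_E = 10; EF_E = 10+2 = 12
ES_F = 12; EF_F = 12+15 = 27
ES_G = max(EF_A=7, EF_C=10) = 10; EF_G = 10+11 = 21
ES_H = 10; EF_H = 10+4 = 14
ES_I = max(EF_A=7, EF_C=10) = 10; EF_I = 10+3 = 13
ES_J = max(EF_A=7, EF_B=3, EF_E=12, EF_F=27, EF_G=21, EF_H=14, EF_I=13) = 27; EF_J = 27+7 = 34
Expected project duration μ = 34 days. Critical path: D → F → J.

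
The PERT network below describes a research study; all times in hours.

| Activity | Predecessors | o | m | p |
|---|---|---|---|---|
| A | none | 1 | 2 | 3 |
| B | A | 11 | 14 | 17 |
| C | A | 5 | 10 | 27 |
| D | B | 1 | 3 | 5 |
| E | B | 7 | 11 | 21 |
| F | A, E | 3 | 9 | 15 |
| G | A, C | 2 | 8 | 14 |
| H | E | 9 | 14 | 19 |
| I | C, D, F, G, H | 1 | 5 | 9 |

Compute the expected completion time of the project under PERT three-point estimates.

te_A = (1 + 4·2 + 3)/6 = 12/6 = 2
te_B = (11 + 4·14 + 17)/6 = 84/6 = 14
te_C = (5 + 4·10 + 27)/6 = 72/6 = 12
te_D = (1 + 4·3 + 5)/6 = 18/6 = 3
te_E = (7 + 4·11 + 21)/6 = 72/6 = 12
te_F = (3 + 4·9 + 15)/6 = 54/6 = 9
te_G = (2 + 4·8 + 14)/6 = 48/6 = 8
te_H = (9 + 4·14 + 19)/6 = 84/6 = 14
te_I = (1 + 4·5 + 9)/6 = 30/6 = 5

Forward pass:
ES_A = 0; EF_A = 2
ES_B = 2; EF_B = 2+14 = 16
ES_C = 2; EF_C = 2+12 = 14
ES_D = 16; EF_D = 16+3 = 19
ES_E = 16; EF_E = 16+12 = 28
ES_F = max(EF_A=2, EF_E=28) = 28; EF_F = 28+9 = 37
ES_G = max(EF_A=2, EF_C=14) = 14; EF_G = 14+8 = 22
ES_H = 28; EF_H = 28+14 = 42
ES_I = max(EF_C=14, EF_D=19, EF_F=37, EF_G=22, EF_H=42) = 42; EF_I = 42+5 = 47
Expected project duration μ = 47 hours. Critical path: A → B → E → H → I.

47 hours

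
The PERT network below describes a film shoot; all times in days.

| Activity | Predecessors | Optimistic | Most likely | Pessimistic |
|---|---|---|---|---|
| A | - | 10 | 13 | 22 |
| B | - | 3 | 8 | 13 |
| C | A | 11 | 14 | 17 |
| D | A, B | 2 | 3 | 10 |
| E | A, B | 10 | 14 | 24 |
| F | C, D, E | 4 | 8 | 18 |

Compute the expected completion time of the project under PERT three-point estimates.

te_A = (10 + 4·13 + 22)/6 = 84/6 = 14
te_B = (3 + 4·8 + 13)/6 = 48/6 = 8
te_C = (11 + 4·14 + 17)/6 = 84/6 = 14
te_D = (2 + 4·3 + 10)/6 = 24/6 = 4
te_E = (10 + 4·14 + 24)/6 = 90/6 = 15
te_F = (4 + 4·8 + 18)/6 = 54/6 = 9

Forward pass:
ES_A = 0; EF_A = 14
ES_B = 0; EF_B = 8
ES_C = 14; EF_C = 14+14 = 28
ES_D = max(EF_A=14, EF_B=8) = 14; EF_D = 14+4 = 18
ES_E = max(EF_A=14, EF_B=8) = 14; EF_E = 14+15 = 29
ES_F = max(EF_C=28, EF_D=18, EF_E=29) = 29; EF_F = 29+9 = 38
Expected project duration μ = 38 days. Critical path: A → E → F.

38 days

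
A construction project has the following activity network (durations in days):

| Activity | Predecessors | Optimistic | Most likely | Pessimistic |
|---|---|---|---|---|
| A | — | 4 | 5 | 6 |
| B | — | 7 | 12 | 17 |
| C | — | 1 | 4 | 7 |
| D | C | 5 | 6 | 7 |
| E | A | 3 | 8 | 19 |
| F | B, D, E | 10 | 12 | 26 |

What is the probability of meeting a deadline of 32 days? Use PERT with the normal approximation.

te_A = (4 + 4·5 + 6)/6 = 30/6 = 5; σ²_A = ((6−4)/6)² = 0.111
te_B = (7 + 4·12 + 17)/6 = 72/6 = 12; σ²_B = ((17−7)/6)² = 2.778
te_C = (1 + 4·4 + 7)/6 = 24/6 = 4; σ²_C = ((7−1)/6)² = 1.000
te_D = (5 + 4·6 + 7)/6 = 36/6 = 6; σ²_D = ((7−5)/6)² = 0.111
te_E = (3 + 4·8 + 19)/6 = 54/6 = 9; σ²_E = ((19−3)/6)² = 7.111
te_F = (10 + 4·12 + 26)/6 = 84/6 = 14; σ²_F = ((26−10)/6)² = 7.111

Forward pass:
ES_A = 0; EF_A = 5
ES_B = 0; EF_B = 12
ES_C = 0; EF_C = 4
ES_D = 4; EF_D = 4+6 = 10
ES_E = 5; EF_E = 5+9 = 14
ES_F = max(EF_B=12, EF_D=10, EF_E=14) = 14; EF_F = 14+14 = 28
Expected project duration μ = 28 days. Critical path: A → E → F.

Variance along critical path = 0.111 + 7.111 + 7.111 = 14.333; σ = √14.333 = 3.786 days.
Z = (32 − 28) / 3.786 = 1.057
P(T ≤ 32) = Φ(1.057) ≈ 0.855

0.855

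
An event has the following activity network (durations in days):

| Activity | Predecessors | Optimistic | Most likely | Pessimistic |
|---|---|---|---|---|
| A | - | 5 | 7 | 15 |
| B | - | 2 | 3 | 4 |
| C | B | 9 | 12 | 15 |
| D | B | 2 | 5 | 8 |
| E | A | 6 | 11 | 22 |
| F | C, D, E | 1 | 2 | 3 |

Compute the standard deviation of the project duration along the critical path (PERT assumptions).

te_A = (5 + 4·7 + 15)/6 = 48/6 = 8; σ²_A = ((15−5)/6)² = 2.778
te_B = (2 + 4·3 + 4)/6 = 18/6 = 3; σ²_B = ((4−2)/6)² = 0.111
te_C = (9 + 4·12 + 15)/6 = 72/6 = 12; σ²_C = ((15−9)/6)² = 1.000
te_D = (2 + 4·5 + 8)/6 = 30/6 = 5; σ²_D = ((8−2)/6)² = 1.000
te_E = (6 + 4·11 + 22)/6 = 72/6 = 12; σ²_E = ((22−6)/6)² = 7.111
te_F = (1 + 4·2 + 3)/6 = 12/6 = 2; σ²_F = ((3−1)/6)² = 0.111

Forward pass:
ES_A = 0; EF_A = 8
ES_B = 0; EF_B = 3
ES_C = 3; EF_C = 3+12 = 15
ES_D = 3; EF_D = 3+5 = 8
ES_E = 8; EF_E = 8+12 = 20
ES_F = max(EF_C=15, EF_D=8, EF_E=20) = 20; EF_F = 20+2 = 22
Expected project duration μ = 22 days. Critical path: A → E → F.

Variance along critical path = 2.778 + 7.111 + 0.111 = 10.000
σ = √10.000 = 3.162 days

3.16 days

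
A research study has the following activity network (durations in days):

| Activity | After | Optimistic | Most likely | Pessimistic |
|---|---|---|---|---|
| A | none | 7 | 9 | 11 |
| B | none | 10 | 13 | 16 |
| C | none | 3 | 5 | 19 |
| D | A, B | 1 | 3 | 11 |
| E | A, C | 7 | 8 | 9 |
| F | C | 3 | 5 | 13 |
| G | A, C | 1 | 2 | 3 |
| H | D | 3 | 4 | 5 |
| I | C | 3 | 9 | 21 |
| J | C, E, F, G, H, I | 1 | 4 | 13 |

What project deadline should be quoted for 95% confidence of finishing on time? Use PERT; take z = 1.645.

30.6 days

te_A = (7 + 4·9 + 11)/6 = 54/6 = 9; σ²_A = ((11−7)/6)² = 0.444
te_B = (10 + 4·13 + 16)/6 = 78/6 = 13; σ²_B = ((16−10)/6)² = 1.000
te_C = (3 + 4·5 + 19)/6 = 42/6 = 7; σ²_C = ((19−3)/6)² = 7.111
te_D = (1 + 4·3 + 11)/6 = 24/6 = 4; σ²_D = ((11−1)/6)² = 2.778
te_E = (7 + 4·8 + 9)/6 = 48/6 = 8; σ²_E = ((9−7)/6)² = 0.111
te_F = (3 + 4·5 + 13)/6 = 36/6 = 6; σ²_F = ((13−3)/6)² = 2.778
te_G = (1 + 4·2 + 3)/6 = 12/6 = 2; σ²_G = ((3−1)/6)² = 0.111
te_H = (3 + 4·4 + 5)/6 = 24/6 = 4; σ²_H = ((5−3)/6)² = 0.111
te_I = (3 + 4·9 + 21)/6 = 60/6 = 10; σ²_I = ((21−3)/6)² = 9.000
te_J = (1 + 4·4 + 13)/6 = 30/6 = 5; σ²_J = ((13−1)/6)² = 4.000

Forward pass:
ES_A = 0; EF_A = 9
ES_B = 0; EF_B = 13
ES_C = 0; EF_C = 7
ES_D = max(EF_A=9, EF_B=13) = 13; EF_D = 13+4 = 17
ES_E = max(EF_A=9, EF_C=7) = 9; EF_E = 9+8 = 17
ES_F = 7; EF_F = 7+6 = 13
ES_G = max(EF_A=9, EF_C=7) = 9; EF_G = 9+2 = 11
ES_H = 17; EF_H = 17+4 = 21
ES_I = 7; EF_I = 7+10 = 17
ES_J = max(EF_C=7, EF_E=17, EF_F=13, EF_G=11, EF_H=21, EF_I=17) = 21; EF_J = 21+5 = 26
Expected project duration μ = 26 days. Critical path: B → D → H → J.

Variance along critical path = 1.000 + 2.778 + 0.111 + 4.000 = 7.889; σ = 2.809 days.
D = μ + z·σ = 26 + 1.645·2.809 = 30.6 days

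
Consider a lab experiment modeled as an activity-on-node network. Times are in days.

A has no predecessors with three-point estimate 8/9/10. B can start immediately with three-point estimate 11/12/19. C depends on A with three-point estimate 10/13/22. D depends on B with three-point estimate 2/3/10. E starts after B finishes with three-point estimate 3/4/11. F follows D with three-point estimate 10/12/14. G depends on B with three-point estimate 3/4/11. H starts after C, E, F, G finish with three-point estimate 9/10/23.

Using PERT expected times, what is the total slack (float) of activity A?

te_A = (8 + 4·9 + 10)/6 = 54/6 = 9
te_B = (11 + 4·12 + 19)/6 = 78/6 = 13
te_C = (10 + 4·13 + 22)/6 = 84/6 = 14
te_D = (2 + 4·3 + 10)/6 = 24/6 = 4
te_E = (3 + 4·4 + 11)/6 = 30/6 = 5
te_F = (10 + 4·12 + 14)/6 = 72/6 = 12
te_G = (3 + 4·4 + 11)/6 = 30/6 = 5
te_H = (9 + 4·10 + 23)/6 = 72/6 = 12

Forward pass:
ES_A = 0; EF_A = 9
ES_B = 0; EF_B = 13
ES_C = 9; EF_C = 9+14 = 23
ES_D = 13; EF_D = 13+4 = 17
ES_E = 13; EF_E = 13+5 = 18
ES_F = 17; EF_F = 17+12 = 29
ES_G = 13; EF_G = 13+5 = 18
ES_H = max(EF_C=23, EF_E=18, EF_F=29, EF_G=18) = 29; EF_H = 29+12 = 41
Expected project duration μ = 41 days. Critical path: B → D → F → H.

Backward pass:
LF_H = 41; LS_H = 41−12 = 29
LF_G = LS_H = 29; LS_G = 29−5 = 24
LF_F = LS_H = 29; LS_F = 29−12 = 17
LF_E = LS_H = 29; LS_E = 29−5 = 24
LF_D = LS_F = 17; LS_D = 17−4 = 13
LF_C = LS_H = 29; LS_C = 29−14 = 15
LF_B = min(LS_D=13, LS_E=24, LS_G=24) = 13; LS_B = 13−13 = 0
LF_A = LS_C = 15; LS_A = 15−9 = 6
Slack_A = LS_A − ES_A = 6 − 0 = 6

6 days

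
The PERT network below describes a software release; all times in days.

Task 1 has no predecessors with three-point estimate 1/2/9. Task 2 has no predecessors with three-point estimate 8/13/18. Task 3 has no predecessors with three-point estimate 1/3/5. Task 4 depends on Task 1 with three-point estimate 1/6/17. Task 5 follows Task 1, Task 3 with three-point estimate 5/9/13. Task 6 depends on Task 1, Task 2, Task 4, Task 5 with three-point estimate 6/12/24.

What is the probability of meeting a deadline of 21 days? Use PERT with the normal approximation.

te_Task 1 = (1 + 4·2 + 9)/6 = 18/6 = 3; σ²_Task 1 = ((9−1)/6)² = 1.778
te_Task 2 = (8 + 4·13 + 18)/6 = 78/6 = 13; σ²_Task 2 = ((18−8)/6)² = 2.778
te_Task 3 = (1 + 4·3 + 5)/6 = 18/6 = 3; σ²_Task 3 = ((5−1)/6)² = 0.444
te_Task 4 = (1 + 4·6 + 17)/6 = 42/6 = 7; σ²_Task 4 = ((17−1)/6)² = 7.111
te_Task 5 = (5 + 4·9 + 13)/6 = 54/6 = 9; σ²_Task 5 = ((13−5)/6)² = 1.778
te_Task 6 = (6 + 4·12 + 24)/6 = 78/6 = 13; σ²_Task 6 = ((24−6)/6)² = 9.000

Forward pass:
ES_Task 1 = 0; EF_Task 1 = 3
ES_Task 2 = 0; EF_Task 2 = 13
ES_Task 3 = 0; EF_Task 3 = 3
ES_Task 4 = 3; EF_Task 4 = 3+7 = 10
ES_Task 5 = max(EF_Task 1=3, EF_Task 3=3) = 3; EF_Task 5 = 3+9 = 12
ES_Task 6 = max(EF_Task 1=3, EF_Task 2=13, EF_Task 4=10, EF_Task 5=12) = 13; EF_Task 6 = 13+13 = 26
Expected project duration μ = 26 days. Critical path: Task 2 → Task 6.

Variance along critical path = 2.778 + 9.000 = 11.778; σ = √11.778 = 3.432 days.
Z = (21 − 26) / 3.432 = -1.457
P(T ≤ 21) = Φ(-1.457) ≈ 0.073

0.073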